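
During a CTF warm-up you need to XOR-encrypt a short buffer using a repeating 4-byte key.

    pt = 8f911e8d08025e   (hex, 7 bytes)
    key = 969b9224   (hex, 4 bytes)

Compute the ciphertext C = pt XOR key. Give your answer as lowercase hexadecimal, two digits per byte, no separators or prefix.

The 4-byte key repeats, so the effective keystream is 96 9b 92 24 96 9b 92.
byte 0: 10001111 ⊕ 10010110 = 00011001
byte 1: 10010001 ⊕ 10011011 = 00001010
byte 2: 00011110 ⊕ 10010010 = 10001100
byte 3: 10001101 ⊕ 00100100 = 10101001
byte 4: 00001000 ⊕ 10010110 = 10011110
byte 5: 00000010 ⊕ 10011011 = 10011001
byte 6: 01011110 ⊕ 10010010 = 11001100

190a8ca99e99cc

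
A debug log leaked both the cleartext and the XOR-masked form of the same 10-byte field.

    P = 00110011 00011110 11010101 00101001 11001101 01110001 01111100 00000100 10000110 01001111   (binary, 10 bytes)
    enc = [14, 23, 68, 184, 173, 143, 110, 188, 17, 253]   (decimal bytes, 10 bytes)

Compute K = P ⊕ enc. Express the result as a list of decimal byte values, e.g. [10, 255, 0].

Since enc = P ⊕ K, XORing both sides with P gives K = P ⊕ enc.
 51 ^  14 =  61
 30 ^  23 =   9
213 ^  68 = 145
 41 ^ 184 = 145
205 ^ 173 =  96
113 ^ 143 = 254
124 ^ 110 =  18
  4 ^ 188 = 184
134 ^  17 = 151
 79 ^ 253 = 178

[61, 9, 145, 145, 96, 254, 18, 184, 151, 178]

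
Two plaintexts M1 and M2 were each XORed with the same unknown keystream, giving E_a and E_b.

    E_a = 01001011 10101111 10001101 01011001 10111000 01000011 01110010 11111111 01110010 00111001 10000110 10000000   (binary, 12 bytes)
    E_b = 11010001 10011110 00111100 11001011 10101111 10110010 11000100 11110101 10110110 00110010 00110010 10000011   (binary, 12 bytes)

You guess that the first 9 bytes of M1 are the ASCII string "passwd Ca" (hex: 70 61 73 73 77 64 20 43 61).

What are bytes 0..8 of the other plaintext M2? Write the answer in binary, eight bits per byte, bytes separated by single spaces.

First, E_a ⊕ E_b = (M1 ⊕ K) ⊕ (M2 ⊕ K) = M1 ⊕ M2, so the key drops out. Then M2 = (M1 ⊕ M2) ⊕ M1 over the first 9 bytes.
byte 0: (4b ^ d1) ^ 70 = 9a ^ 70 = ea
byte 1: (af ^ 9e) ^ 61 = 31 ^ 61 = 50
byte 2: (8d ^ 3c) ^ 73 = b1 ^ 73 = c2
byte 3: (59 ^ cb) ^ 73 = 92 ^ 73 = e1
byte 4: (b8 ^ af) ^ 77 = 17 ^ 77 = 60
byte 5: (43 ^ b2) ^ 64 = f1 ^ 64 = 95
byte 6: (72 ^ c4) ^ 20 = b6 ^ 20 = 96
byte 7: (ff ^ f5) ^ 43 = 0a ^ 43 = 49
byte 8: (72 ^ b6) ^ 61 = c4 ^ 61 = a5

11101010 01010000 11000010 11100001 01100000 10010101 10010110 01001001 10100101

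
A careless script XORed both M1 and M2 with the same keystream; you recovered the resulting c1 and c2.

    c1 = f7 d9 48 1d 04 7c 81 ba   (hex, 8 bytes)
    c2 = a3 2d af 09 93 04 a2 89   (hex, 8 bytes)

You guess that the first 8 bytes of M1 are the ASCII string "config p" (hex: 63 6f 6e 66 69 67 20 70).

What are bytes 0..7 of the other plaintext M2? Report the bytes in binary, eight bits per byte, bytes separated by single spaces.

First, c1 ⊕ c2 = (M1 ⊕ K) ⊕ (M2 ⊕ K) = M1 ⊕ M2, so the key drops out. Then M2 = (M1 ⊕ M2) ⊕ M1 over the first 8 bytes.
byte 0: (f7 xor a3) xor 63 = 54 xor 63 = 37
byte 1: (d9 xor 2d) xor 6f = f4 xor 6f = 9b
byte 2: (48 xor af) xor 6e = e7 xor 6e = 89
byte 3: (1d xor 09) xor 66 = 14 xor 66 = 72
byte 4: (04 xor 93) xor 69 = 97 xor 69 = fe
byte 5: (7c xor 04) xor 67 = 78 xor 67 = 1f
byte 6: (81 xor a2) xor 20 = 23 xor 20 = 03
byte 7: (ba xor 89) xor 70 = 33 xor 70 = 43

00110111 10011011 10001001 01110010 11111110 00011111 00000011 01000011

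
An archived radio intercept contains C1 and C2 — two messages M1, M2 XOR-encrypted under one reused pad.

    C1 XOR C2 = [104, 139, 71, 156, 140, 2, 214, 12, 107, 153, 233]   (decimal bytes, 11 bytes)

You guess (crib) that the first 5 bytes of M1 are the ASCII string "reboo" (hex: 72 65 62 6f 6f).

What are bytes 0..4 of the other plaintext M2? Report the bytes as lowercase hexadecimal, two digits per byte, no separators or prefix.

1aee25f3e3

Since C1 ⊕ C2 = M1 ⊕ M2, XORing with the guessed M1 bytes yields the corresponding M2 bytes: M2 = (C1 ⊕ C2) ⊕ M1.
68 XOR 72 = 1a
8b XOR 65 = ee
47 XOR 62 = 25
9c XOR 6f = f3
8c XOR 6f = e3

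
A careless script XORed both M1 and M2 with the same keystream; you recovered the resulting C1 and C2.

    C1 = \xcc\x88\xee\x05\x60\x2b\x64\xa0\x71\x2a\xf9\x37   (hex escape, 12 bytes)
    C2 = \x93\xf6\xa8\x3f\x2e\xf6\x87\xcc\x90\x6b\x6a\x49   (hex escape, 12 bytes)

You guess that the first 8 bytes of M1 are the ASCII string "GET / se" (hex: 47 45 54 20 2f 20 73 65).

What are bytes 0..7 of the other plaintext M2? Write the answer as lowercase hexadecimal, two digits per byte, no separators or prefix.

First, C1 ⊕ C2 = (M1 ⊕ K) ⊕ (M2 ⊕ K) = M1 ⊕ M2, so the key drops out. Then M2 = (M1 ⊕ M2) ⊕ M1 over the first 8 bytes.
byte 0: (cc xor 93) xor 47 = 5f xor 47 = 18
byte 1: (88 xor f6) xor 45 = 7e xor 45 = 3b
byte 2: (ee xor a8) xor 54 = 46 xor 54 = 12
byte 3: (05 xor 3f) xor 20 = 3a xor 20 = 1a
byte 4: (60 xor 2e) xor 2f = 4e xor 2f = 61
byte 5: (2b xor f6) xor 20 = dd xor 20 = fd
byte 6: (64 xor 87) xor 73 = e3 xor 73 = 90
byte 7: (a0 xor cc) xor 65 = 6c xor 65 = 09

183b121a61fd9009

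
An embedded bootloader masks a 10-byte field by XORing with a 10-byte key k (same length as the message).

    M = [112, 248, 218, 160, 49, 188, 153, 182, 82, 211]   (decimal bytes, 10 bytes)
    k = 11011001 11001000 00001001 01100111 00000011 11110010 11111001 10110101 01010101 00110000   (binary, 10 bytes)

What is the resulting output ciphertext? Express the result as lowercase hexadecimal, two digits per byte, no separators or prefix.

XOR is its own inverse, so applying the key byte-wise gives the result directly.
byte 0: 112 ^ 217 = 169
byte 1: 248 ^ 200 =  48
byte 2: 218 ^   9 = 211
byte 3: 160 ^ 103 = 199
byte 4:  49 ^   3 =  50
byte 5: 188 ^ 242 =  78
byte 6: 153 ^ 249 =  96
byte 7: 182 ^ 181 =   3
byte 8:  82 ^  85 =   7
byte 9: 211 ^  48 = 227

a930d3c7324e600307e3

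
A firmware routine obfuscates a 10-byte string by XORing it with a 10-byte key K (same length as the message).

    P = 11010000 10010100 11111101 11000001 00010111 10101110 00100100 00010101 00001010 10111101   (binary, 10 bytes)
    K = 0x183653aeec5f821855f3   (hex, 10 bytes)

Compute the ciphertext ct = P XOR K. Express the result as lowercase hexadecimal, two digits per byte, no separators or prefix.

byte 0: 11010000 ⊕ 00011000 = 11001000
byte 1: 10010100 ⊕ 00110110 = 10100010
byte 2: 11111101 ⊕ 01010011 = 10101110
byte 3: 11000001 ⊕ 10101110 = 01101111
byte 4: 00010111 ⊕ 11101100 = 11111011
byte 5: 10101110 ⊕ 01011111 = 11110001
byte 6: 00100100 ⊕ 10000010 = 10100110
byte 7: 00010101 ⊕ 00011000 = 00001101
byte 8: 00001010 ⊕ 01010101 = 01011111
byte 9: 10111101 ⊕ 11110011 = 01001110

c8a2ae6ffbf1a60d5f4e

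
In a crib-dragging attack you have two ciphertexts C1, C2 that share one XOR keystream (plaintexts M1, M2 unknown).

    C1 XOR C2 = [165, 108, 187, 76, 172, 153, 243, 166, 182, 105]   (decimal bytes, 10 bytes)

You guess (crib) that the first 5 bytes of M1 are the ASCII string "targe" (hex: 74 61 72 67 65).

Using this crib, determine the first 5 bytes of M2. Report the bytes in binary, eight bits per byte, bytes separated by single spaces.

11010001 00001101 11001001 00101011 11001001

Since C1 ⊕ C2 = M1 ⊕ M2, XORing with the guessed M1 bytes yields the corresponding M2 bytes: M2 = (C1 ⊕ C2) ⊕ M1.
byte 0: a5 ⊕ 74 = d1
byte 1: 6c ⊕ 61 = 0d
byte 2: bb ⊕ 72 = c9
byte 3: 4c ⊕ 67 = 2b
byte 4: ac ⊕ 65 = c9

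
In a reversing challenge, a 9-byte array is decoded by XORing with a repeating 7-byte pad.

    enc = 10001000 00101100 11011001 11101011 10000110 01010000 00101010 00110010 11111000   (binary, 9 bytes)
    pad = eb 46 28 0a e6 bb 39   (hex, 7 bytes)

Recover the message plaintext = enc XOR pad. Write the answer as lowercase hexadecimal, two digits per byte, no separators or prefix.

The 7-byte key repeats, so the effective keystream is eb 46 28 0a e6 bb 39 eb 46.
byte 0: 88 XOR eb = 63
byte 1: 2c XOR 46 = 6a
byte 2: d9 XOR 28 = f1
byte 3: eb XOR 0a = e1
byte 4: 86 XOR e6 = 60
byte 5: 50 XOR bb = eb
byte 6: 2a XOR 39 = 13
byte 7: 32 XOR eb = d9
byte 8: f8 XOR 46 = be

636af1e160eb13d9be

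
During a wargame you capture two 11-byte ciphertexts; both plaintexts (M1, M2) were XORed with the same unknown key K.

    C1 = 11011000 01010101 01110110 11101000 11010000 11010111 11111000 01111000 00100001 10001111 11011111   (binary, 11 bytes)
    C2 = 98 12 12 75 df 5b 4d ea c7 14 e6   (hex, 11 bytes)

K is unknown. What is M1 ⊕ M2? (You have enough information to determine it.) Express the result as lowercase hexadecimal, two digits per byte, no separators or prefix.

4047649d0f8cb592e69b39

C1 ⊕ C2 = (M1 ⊕ K) ⊕ (M2 ⊕ K) = M1 ⊕ M2 — the shared key cancels under XOR.
d8 ⊕ 98 = 40
55 ⊕ 12 = 47
76 ⊕ 12 = 64
e8 ⊕ 75 = 9d
d0 ⊕ df = 0f
d7 ⊕ 5b = 8c
f8 ⊕ 4d = b5
78 ⊕ ea = 92
21 ⊕ c7 = e6
8f ⊕ 14 = 9b
df ⊕ e6 = 39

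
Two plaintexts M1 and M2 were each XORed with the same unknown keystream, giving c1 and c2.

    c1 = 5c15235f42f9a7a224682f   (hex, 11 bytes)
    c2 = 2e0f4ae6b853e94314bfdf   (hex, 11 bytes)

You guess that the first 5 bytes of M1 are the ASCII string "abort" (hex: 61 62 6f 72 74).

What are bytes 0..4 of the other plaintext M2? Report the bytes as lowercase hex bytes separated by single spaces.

13 78 06 cb 8e

First, c1 ⊕ c2 = (M1 ⊕ K) ⊕ (M2 ⊕ K) = M1 ⊕ M2, so the key drops out. Then M2 = (M1 ⊕ M2) ⊕ M1 over the first 5 bytes.
byte 0: (5c xor 2e) xor 61 = 72 xor 61 = 13
byte 1: (15 xor 0f) xor 62 = 1a xor 62 = 78
byte 2: (23 xor 4a) xor 6f = 69 xor 6f = 06
byte 3: (5f xor e6) xor 72 = b9 xor 72 = cb
byte 4: (42 xor b8) xor 74 = fa xor 74 = 8e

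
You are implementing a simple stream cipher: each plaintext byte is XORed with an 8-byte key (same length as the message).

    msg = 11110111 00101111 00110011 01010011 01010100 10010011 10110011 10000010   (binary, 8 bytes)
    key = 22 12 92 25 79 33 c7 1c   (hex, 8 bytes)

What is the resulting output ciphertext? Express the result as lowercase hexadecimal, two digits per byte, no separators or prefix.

XOR is its own inverse, so applying the key byte-wise gives the result directly.
f7 ⊕ 22 = d5
2f ⊕ 12 = 3d
33 ⊕ 92 = a1
53 ⊕ 25 = 76
54 ⊕ 79 = 2d
93 ⊕ 33 = a0
b3 ⊕ c7 = 74
82 ⊕ 1c = 9e

d53da1762da0749e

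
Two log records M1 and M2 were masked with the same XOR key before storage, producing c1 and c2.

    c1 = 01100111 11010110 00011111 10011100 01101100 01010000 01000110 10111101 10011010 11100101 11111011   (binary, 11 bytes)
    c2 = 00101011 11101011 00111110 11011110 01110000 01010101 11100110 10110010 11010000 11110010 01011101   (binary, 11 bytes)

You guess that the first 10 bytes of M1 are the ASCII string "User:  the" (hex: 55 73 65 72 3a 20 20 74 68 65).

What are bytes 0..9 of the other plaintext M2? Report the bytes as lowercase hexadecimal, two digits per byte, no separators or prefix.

194e44302625807b2272

First, c1 ⊕ c2 = (M1 ⊕ K) ⊕ (M2 ⊕ K) = M1 ⊕ M2, so the key drops out. Then M2 = (M1 ⊕ M2) ⊕ M1 over the first 10 bytes.
byte 0: (67 xor 2b) xor 55 = 4c xor 55 = 19
byte 1: (d6 xor eb) xor 73 = 3d xor 73 = 4e
byte 2: (1f xor 3e) xor 65 = 21 xor 65 = 44
byte 3: (9c xor de) xor 72 = 42 xor 72 = 30
byte 4: (6c xor 70) xor 3a = 1c xor 3a = 26
byte 5: (50 xor 55) xor 20 = 05 xor 20 = 25
byte 6: (46 xor e6) xor 20 = a0 xor 20 = 80
byte 7: (bd xor b2) xor 74 = 0f xor 74 = 7b
byte 8: (9a xor d0) xor 68 = 4a xor 68 = 22
byte 9: (e5 xor f2) xor 65 = 17 xor 65 = 72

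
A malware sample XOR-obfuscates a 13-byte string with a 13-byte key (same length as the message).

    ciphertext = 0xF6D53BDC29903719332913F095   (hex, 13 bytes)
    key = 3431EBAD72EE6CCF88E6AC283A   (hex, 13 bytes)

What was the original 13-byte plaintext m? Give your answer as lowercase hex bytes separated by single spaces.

byte 0: f6 ⊕ 34 = c2
byte 1: d5 ⊕ 31 = e4
byte 2: 3b ⊕ eb = d0
byte 3: dc ⊕ ad = 71
byte 4: 29 ⊕ 72 = 5b
byte 5: 90 ⊕ ee = 7e
byte 6: 37 ⊕ 6c = 5b
byte 7: 19 ⊕ cf = d6
byte 8: 33 ⊕ 88 = bb
byte 9: 29 ⊕ e6 = cf
byte 10: 13 ⊕ ac = bf
byte 11: f0 ⊕ 28 = d8
byte 12: 95 ⊕ 3a = af

c2 e4 d0 71 5b 7e 5b d6 bb cf bf d8 af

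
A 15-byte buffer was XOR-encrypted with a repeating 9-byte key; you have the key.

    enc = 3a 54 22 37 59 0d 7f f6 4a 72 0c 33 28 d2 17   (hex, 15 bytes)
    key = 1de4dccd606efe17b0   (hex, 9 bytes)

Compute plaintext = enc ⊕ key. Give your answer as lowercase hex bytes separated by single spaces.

The 9-byte key repeats, so the effective keystream is 1d e4 dc cd 60 6e fe 17 b0 1d e4 dc cd 60 6e.
byte 0: 00111010 ⊕ 00011101 = 00100111
byte 1: 01010100 ⊕ 11100100 = 10110000
byte 2: 00100010 ⊕ 11011100 = 11111110
byte 3: 00110111 ⊕ 11001101 = 11111010
byte 4: 01011001 ⊕ 01100000 = 00111001
byte 5: 00001101 ⊕ 01101110 = 01100011
byte 6: 01111111 ⊕ 11111110 = 10000001
byte 7: 11110110 ⊕ 00010111 = 11100001
byte 8: 01001010 ⊕ 10110000 = 11111010
byte 9: 01110010 ⊕ 00011101 = 01101111
byte 10: 00001100 ⊕ 11100100 = 11101000
byte 11: 00110011 ⊕ 11011100 = 11101111
byte 12: 00101000 ⊕ 11001101 = 11100101
byte 13: 11010010 ⊕ 01100000 = 10110010
byte 14: 00010111 ⊕ 01101110 = 01111001

27 b0 fe fa 39 63 81 e1 fa 6f e8 ef e5 b2 79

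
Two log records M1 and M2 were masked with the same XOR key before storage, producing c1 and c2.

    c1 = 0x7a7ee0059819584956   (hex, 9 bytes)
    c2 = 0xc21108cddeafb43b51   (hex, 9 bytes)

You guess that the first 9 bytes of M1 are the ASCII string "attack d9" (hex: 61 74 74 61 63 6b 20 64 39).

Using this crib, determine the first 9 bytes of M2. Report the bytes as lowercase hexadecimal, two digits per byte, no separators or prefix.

d91b9ca925ddcc163e

First, c1 ⊕ c2 = (M1 ⊕ K) ⊕ (M2 ⊕ K) = M1 ⊕ M2, so the key drops out. Then M2 = (M1 ⊕ M2) ⊕ M1 over the first 9 bytes.
byte 0: (7a XOR c2) XOR 61 = b8 XOR 61 = d9
byte 1: (7e XOR 11) XOR 74 = 6f XOR 74 = 1b
byte 2: (e0 XOR 08) XOR 74 = e8 XOR 74 = 9c
byte 3: (05 XOR cd) XOR 61 = c8 XOR 61 = a9
byte 4: (98 XOR de) XOR 63 = 46 XOR 63 = 25
byte 5: (19 XOR af) XOR 6b = b6 XOR 6b = dd
byte 6: (58 XOR b4) XOR 20 = ec XOR 20 = cc
byte 7: (49 XOR 3b) XOR 64 = 72 XOR 64 = 16
byte 8: (56 XOR 51) XOR 39 = 07 XOR 39 = 3e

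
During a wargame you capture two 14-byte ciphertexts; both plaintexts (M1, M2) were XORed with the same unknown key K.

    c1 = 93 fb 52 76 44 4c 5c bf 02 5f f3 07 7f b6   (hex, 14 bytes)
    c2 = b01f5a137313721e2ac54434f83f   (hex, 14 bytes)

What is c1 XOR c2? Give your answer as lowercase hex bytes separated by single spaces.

c1 ⊕ c2 = (M1 ⊕ K) ⊕ (M2 ⊕ K) = M1 ⊕ M2 — the shared key cancels under XOR.
93 ⊕ b0 = 23
fb ⊕ 1f = e4
52 ⊕ 5a = 08
76 ⊕ 13 = 65
44 ⊕ 73 = 37
4c ⊕ 13 = 5f
5c ⊕ 72 = 2e
bf ⊕ 1e = a1
02 ⊕ 2a = 28
5f ⊕ c5 = 9a
f3 ⊕ 44 = b7
07 ⊕ 34 = 33
7f ⊕ f8 = 87
b6 ⊕ 3f = 89

23 e4 08 65 37 5f 2e a1 28 9a b7 33 87 89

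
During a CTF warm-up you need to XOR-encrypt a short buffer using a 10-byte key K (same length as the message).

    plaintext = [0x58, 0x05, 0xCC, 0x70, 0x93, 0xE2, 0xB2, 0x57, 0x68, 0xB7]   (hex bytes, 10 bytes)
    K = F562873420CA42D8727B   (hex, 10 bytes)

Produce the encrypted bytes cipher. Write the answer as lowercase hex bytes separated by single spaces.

XOR is its own inverse, so applying the key byte-wise gives the result directly.
58 XOR f5 = ad
05 XOR 62 = 67
cc XOR 87 = 4b
70 XOR 34 = 44
93 XOR 20 = b3
e2 XOR ca = 28
b2 XOR 42 = f0
57 XOR d8 = 8f
68 XOR 72 = 1a
b7 XOR 7b = cc

ad 67 4b 44 b3 28 f0 8f 1a cc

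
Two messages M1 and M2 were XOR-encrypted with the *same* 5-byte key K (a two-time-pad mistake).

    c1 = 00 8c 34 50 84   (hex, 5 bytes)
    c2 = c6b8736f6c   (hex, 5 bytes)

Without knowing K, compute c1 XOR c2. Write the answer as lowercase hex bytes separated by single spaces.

c1 ⊕ c2 = (M1 ⊕ K) ⊕ (M2 ⊕ K) = M1 ⊕ M2 — the shared key cancels under XOR.
00 ⊕ c6 = c6
8c ⊕ b8 = 34
34 ⊕ 73 = 47
50 ⊕ 6f = 3f
84 ⊕ 6c = e8

c6 34 47 3f e8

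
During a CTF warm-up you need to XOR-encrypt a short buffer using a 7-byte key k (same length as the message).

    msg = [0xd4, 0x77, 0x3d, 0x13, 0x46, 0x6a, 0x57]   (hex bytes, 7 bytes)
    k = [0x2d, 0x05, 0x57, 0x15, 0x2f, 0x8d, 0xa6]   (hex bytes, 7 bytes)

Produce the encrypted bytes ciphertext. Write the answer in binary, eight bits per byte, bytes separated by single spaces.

d4 XOR 2d = f9
77 XOR 05 = 72
3d XOR 57 = 6a
13 XOR 15 = 06
46 XOR 2f = 69
6a XOR 8d = e7
57 XOR a6 = f1

11111001 01110010 01101010 00000110 01101001 11100111 11110001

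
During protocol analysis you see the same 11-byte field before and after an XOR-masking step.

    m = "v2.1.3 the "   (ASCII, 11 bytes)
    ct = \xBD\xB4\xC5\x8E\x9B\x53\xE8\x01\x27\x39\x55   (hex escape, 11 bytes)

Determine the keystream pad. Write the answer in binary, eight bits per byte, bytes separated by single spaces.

Since ct = m ⊕ pad, XORing both sides with m gives pad = m ⊕ ct.
byte 0: 118 ^ 189 = 203
byte 1:  50 ^ 180 = 134
byte 2:  46 ^ 197 = 235
byte 3:  49 ^ 142 = 191
byte 4:  46 ^ 155 = 181
byte 5:  51 ^  83 =  96
byte 6:  32 ^ 232 = 200
byte 7: 116 ^   1 = 117
byte 8: 104 ^  39 =  79
byte 9: 101 ^  57 =  92
byte 10:  32 ^  85 = 117

11001011 10000110 11101011 10111111 10110101 01100000 11001000 01110101 01001111 01011100 01110101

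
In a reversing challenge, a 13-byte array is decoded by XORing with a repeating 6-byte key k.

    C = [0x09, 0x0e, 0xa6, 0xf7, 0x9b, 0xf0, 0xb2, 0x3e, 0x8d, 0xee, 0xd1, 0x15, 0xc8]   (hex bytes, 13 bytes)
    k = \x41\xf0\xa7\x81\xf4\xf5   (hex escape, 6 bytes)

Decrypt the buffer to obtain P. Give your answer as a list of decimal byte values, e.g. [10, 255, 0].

The 6-byte key repeats, so the effective keystream is 41 f0 a7 81 f4 f5 41 f0 a7 81 f4 f5 41.
byte 0: 00001001 ^ 01000001 = 01001000
byte 1: 00001110 ^ 11110000 = 11111110
byte 2: 10100110 ^ 10100111 = 00000001
byte 3: 11110111 ^ 10000001 = 01110110
byte 4: 10011011 ^ 11110100 = 01101111
byte 5: 11110000 ^ 11110101 = 00000101
byte 6: 10110010 ^ 01000001 = 11110011
byte 7: 00111110 ^ 11110000 = 11001110
byte 8: 10001101 ^ 10100111 = 00101010
byte 9: 11101110 ^ 10000001 = 01101111
byte 10: 11010001 ^ 11110100 = 00100101
byte 11: 00010101 ^ 11110101 = 11100000
byte 12: 11001000 ^ 01000001 = 10001001

[72, 254, 1, 118, 111, 5, 243, 206, 42, 111, 37, 224, 137]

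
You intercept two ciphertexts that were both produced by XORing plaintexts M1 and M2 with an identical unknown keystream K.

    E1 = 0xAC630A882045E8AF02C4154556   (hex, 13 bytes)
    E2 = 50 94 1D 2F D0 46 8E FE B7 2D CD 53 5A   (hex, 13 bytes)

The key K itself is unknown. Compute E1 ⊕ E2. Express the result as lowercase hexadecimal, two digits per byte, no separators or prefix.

fcf717a7f0036651b5e9d8160c

E1 ⊕ E2 = (M1 ⊕ K) ⊕ (M2 ⊕ K) = M1 ⊕ M2 — the shared key cancels under XOR.
ac xor 50 = fc
63 xor 94 = f7
0a xor 1d = 17
88 xor 2f = a7
20 xor d0 = f0
45 xor 46 = 03
e8 xor 8e = 66
af xor fe = 51
02 xor b7 = b5
c4 xor 2d = e9
15 xor cd = d8
45 xor 53 = 16
56 xor 5a = 0c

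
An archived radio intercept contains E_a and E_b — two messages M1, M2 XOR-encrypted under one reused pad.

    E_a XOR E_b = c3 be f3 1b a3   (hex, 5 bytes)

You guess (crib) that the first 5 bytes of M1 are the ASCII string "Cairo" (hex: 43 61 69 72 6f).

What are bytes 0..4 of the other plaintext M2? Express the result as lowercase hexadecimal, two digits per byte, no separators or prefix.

80df9a69cc

Since E_a ⊕ E_b = M1 ⊕ M2, XORing with the guessed M1 bytes yields the corresponding M2 bytes: M2 = (E_a ⊕ E_b) ⊕ M1.
11000011 ⊕ 01000011 = 10000000
10111110 ⊕ 01100001 = 11011111
11110011 ⊕ 01101001 = 10011010
00011011 ⊕ 01110010 = 01101001
10100011 ⊕ 01101111 = 11001100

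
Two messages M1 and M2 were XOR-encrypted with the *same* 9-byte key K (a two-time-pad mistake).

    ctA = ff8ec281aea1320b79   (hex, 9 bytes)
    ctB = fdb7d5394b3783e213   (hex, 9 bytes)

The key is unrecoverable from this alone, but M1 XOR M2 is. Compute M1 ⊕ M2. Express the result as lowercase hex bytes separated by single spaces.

02 39 17 b8 e5 96 b1 e9 6a

ctA ⊕ ctB = (M1 ⊕ K) ⊕ (M2 ⊕ K) = M1 ⊕ M2 — the shared key cancels under XOR.
ff ⊕ fd = 02
8e ⊕ b7 = 39
c2 ⊕ d5 = 17
81 ⊕ 39 = b8
ae ⊕ 4b = e5
a1 ⊕ 37 = 96
32 ⊕ 83 = b1
0b ⊕ e2 = e9
79 ⊕ 13 = 6a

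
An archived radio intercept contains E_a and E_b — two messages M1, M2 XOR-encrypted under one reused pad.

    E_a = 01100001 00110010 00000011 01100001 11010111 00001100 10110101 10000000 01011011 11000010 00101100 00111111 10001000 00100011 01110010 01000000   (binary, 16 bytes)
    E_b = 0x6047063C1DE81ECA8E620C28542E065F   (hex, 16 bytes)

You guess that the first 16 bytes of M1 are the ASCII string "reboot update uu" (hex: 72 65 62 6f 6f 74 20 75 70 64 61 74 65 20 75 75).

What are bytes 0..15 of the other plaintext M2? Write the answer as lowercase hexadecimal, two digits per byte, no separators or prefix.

First, E_a ⊕ E_b = (M1 ⊕ K) ⊕ (M2 ⊕ K) = M1 ⊕ M2, so the key drops out. Then M2 = (M1 ⊕ M2) ⊕ M1 over the first 16 bytes.
byte 0: (61 XOR 60) XOR 72 = 01 XOR 72 = 73
byte 1: (32 XOR 47) XOR 65 = 75 XOR 65 = 10
byte 2: (03 XOR 06) XOR 62 = 05 XOR 62 = 67
byte 3: (61 XOR 3c) XOR 6f = 5d XOR 6f = 32
byte 4: (d7 XOR 1d) XOR 6f = ca XOR 6f = a5
byte 5: (0c XOR e8) XOR 74 = e4 XOR 74 = 90
byte 6: (b5 XOR 1e) XOR 20 = ab XOR 20 = 8b
byte 7: (80 XOR ca) XOR 75 = 4a XOR 75 = 3f
byte 8: (5b XOR 8e) XOR 70 = d5 XOR 70 = a5
byte 9: (c2 XOR 62) XOR 64 = a0 XOR 64 = c4
byte 10: (2c XOR 0c) XOR 61 = 20 XOR 61 = 41
byte 11: (3f XOR 28) XOR 74 = 17 XOR 74 = 63
byte 12: (88 XOR 54) XOR 65 = dc XOR 65 = b9
byte 13: (23 XOR 2e) XOR 20 = 0d XOR 20 = 2d
byte 14: (72 XOR 06) XOR 75 = 74 XOR 75 = 01
byte 15: (40 XOR 5f) XOR 75 = 1f XOR 75 = 6a

73106732a5908b3fa5c44163b92d016a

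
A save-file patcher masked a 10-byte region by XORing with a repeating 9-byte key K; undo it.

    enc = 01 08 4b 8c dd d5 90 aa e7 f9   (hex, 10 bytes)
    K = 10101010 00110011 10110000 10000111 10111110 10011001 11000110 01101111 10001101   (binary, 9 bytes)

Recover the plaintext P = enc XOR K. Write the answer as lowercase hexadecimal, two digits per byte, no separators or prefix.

The 9-byte key repeats, so the effective keystream is aa 33 b0 87 be 99 c6 6f 8d aa.
byte 0: 01 XOR aa = ab
byte 1: 08 XOR 33 = 3b
byte 2: 4b XOR b0 = fb
byte 3: 8c XOR 87 = 0b
byte 4: dd XOR be = 63
byte 5: d5 XOR 99 = 4c
byte 6: 90 XOR c6 = 56
byte 7: aa XOR 6f = c5
byte 8: e7 XOR 8d = 6a
byte 9: f9 XOR aa = 53

ab3bfb0b634c56c56a53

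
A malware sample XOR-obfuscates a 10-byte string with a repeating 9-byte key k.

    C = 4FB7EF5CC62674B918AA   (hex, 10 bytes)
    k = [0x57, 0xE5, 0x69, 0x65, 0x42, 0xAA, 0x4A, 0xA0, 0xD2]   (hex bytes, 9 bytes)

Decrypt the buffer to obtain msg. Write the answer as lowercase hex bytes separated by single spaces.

The 9-byte key repeats, so the effective keystream is 57 e5 69 65 42 aa 4a a0 d2 57.
byte 0: 4f ^ 57 = 18
byte 1: b7 ^ e5 = 52
byte 2: ef ^ 69 = 86
byte 3: 5c ^ 65 = 39
byte 4: c6 ^ 42 = 84
byte 5: 26 ^ aa = 8c
byte 6: 74 ^ 4a = 3e
byte 7: b9 ^ a0 = 19
byte 8: 18 ^ d2 = ca
byte 9: aa ^ 57 = fd

18 52 86 39 84 8c 3e 19 ca fd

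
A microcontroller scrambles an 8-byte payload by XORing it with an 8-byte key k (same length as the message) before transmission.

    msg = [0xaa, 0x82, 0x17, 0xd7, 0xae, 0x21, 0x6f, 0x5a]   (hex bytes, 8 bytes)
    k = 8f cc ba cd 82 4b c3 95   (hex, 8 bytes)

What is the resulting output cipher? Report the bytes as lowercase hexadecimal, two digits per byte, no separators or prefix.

aa ^ 8f = 25
82 ^ cc = 4e
17 ^ ba = ad
d7 ^ cd = 1a
ae ^ 82 = 2c
21 ^ 4b = 6a
6f ^ c3 = ac
5a ^ 95 = cf

254ead1a2c6aaccf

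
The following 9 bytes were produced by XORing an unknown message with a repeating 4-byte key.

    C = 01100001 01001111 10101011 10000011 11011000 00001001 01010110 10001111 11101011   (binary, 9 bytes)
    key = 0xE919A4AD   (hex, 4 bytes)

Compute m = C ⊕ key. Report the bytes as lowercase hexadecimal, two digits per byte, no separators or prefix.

88560f2e3110f22202

The 4-byte key repeats, so the effective keystream is e9 19 a4 ad e9 19 a4 ad e9.
byte 0: 01100001 xor 11101001 = 10001000
byte 1: 01001111 xor 00011001 = 01010110
byte 2: 10101011 xor 10100100 = 00001111
byte 3: 10000011 xor 10101101 = 00101110
byte 4: 11011000 xor 11101001 = 00110001
byte 5: 00001001 xor 00011001 = 00010000
byte 6: 01010110 xor 10100100 = 11110010
byte 7: 10001111 xor 10101101 = 00100010
byte 8: 11101011 xor 11101001 = 00000010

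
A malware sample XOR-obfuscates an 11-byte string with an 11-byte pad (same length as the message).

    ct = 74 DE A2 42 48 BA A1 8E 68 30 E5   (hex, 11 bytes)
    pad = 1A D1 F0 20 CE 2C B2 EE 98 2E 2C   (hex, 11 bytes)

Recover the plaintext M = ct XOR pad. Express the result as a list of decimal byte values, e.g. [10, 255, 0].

byte 0: 01110100 ^ 00011010 = 01101110
byte 1: 11011110 ^ 11010001 = 00001111
byte 2: 10100010 ^ 11110000 = 01010010
byte 3: 01000010 ^ 00100000 = 01100010
byte 4: 01001000 ^ 11001110 = 10000110
byte 5: 10111010 ^ 00101100 = 10010110
byte 6: 10100001 ^ 10110010 = 00010011
byte 7: 10001110 ^ 11101110 = 01100000
byte 8: 01101000 ^ 10011000 = 11110000
byte 9: 00110000 ^ 00101110 = 00011110
byte 10: 11100101 ^ 00101100 = 11001001

[110, 15, 82, 98, 134, 150, 19, 96, 240, 30, 201]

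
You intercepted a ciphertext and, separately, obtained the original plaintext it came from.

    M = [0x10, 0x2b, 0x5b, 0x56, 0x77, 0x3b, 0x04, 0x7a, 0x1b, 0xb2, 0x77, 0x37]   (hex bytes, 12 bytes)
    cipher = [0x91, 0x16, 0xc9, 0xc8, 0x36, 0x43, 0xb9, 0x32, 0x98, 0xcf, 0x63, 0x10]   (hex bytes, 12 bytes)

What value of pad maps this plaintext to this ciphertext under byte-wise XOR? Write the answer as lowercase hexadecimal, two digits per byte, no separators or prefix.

Since cipher = M ⊕ pad, XORing both sides with M gives pad = M ⊕ cipher.
byte 0: 10 xor 91 = 81
byte 1: 2b xor 16 = 3d
byte 2: 5b xor c9 = 92
byte 3: 56 xor c8 = 9e
byte 4: 77 xor 36 = 41
byte 5: 3b xor 43 = 78
byte 6: 04 xor b9 = bd
byte 7: 7a xor 32 = 48
byte 8: 1b xor 98 = 83
byte 9: b2 xor cf = 7d
byte 10: 77 xor 63 = 14
byte 11: 37 xor 10 = 27

813d929e4178bd48837d1427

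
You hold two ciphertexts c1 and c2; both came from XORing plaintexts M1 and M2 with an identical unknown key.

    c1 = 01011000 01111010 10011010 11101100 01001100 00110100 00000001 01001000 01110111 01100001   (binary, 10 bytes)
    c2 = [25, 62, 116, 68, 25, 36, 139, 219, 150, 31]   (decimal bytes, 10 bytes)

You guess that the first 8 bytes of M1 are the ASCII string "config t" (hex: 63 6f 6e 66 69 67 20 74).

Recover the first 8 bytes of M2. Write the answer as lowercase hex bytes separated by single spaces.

First, c1 ⊕ c2 = (M1 ⊕ K) ⊕ (M2 ⊕ K) = M1 ⊕ M2, so the key drops out. Then M2 = (M1 ⊕ M2) ⊕ M1 over the first 8 bytes.
byte 0: (58 xor 19) xor 63 = 41 xor 63 = 22
byte 1: (7a xor 3e) xor 6f = 44 xor 6f = 2b
byte 2: (9a xor 74) xor 6e = ee xor 6e = 80
byte 3: (ec xor 44) xor 66 = a8 xor 66 = ce
byte 4: (4c xor 19) xor 69 = 55 xor 69 = 3c
byte 5: (34 xor 24) xor 67 = 10 xor 67 = 77
byte 6: (01 xor 8b) xor 20 = 8a xor 20 = aa
byte 7: (48 xor db) xor 74 = 93 xor 74 = e7

22 2b 80 ce 3c 77 aa e7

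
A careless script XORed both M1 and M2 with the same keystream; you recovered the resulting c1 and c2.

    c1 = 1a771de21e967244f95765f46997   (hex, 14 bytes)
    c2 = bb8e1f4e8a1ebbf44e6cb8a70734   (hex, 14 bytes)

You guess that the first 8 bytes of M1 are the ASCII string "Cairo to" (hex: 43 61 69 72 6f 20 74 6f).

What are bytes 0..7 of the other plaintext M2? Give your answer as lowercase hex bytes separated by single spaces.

First, c1 ⊕ c2 = (M1 ⊕ K) ⊕ (M2 ⊕ K) = M1 ⊕ M2, so the key drops out. Then M2 = (M1 ⊕ M2) ⊕ M1 over the first 8 bytes.
byte 0: (1a ⊕ bb) ⊕ 43 = a1 ⊕ 43 = e2
byte 1: (77 ⊕ 8e) ⊕ 61 = f9 ⊕ 61 = 98
byte 2: (1d ⊕ 1f) ⊕ 69 = 02 ⊕ 69 = 6b
byte 3: (e2 ⊕ 4e) ⊕ 72 = ac ⊕ 72 = de
byte 4: (1e ⊕ 8a) ⊕ 6f = 94 ⊕ 6f = fb
byte 5: (96 ⊕ 1e) ⊕ 20 = 88 ⊕ 20 = a8
byte 6: (72 ⊕ bb) ⊕ 74 = c9 ⊕ 74 = bd
byte 7: (44 ⊕ f4) ⊕ 6f = b0 ⊕ 6f = df

e2 98 6b de fb a8 bd df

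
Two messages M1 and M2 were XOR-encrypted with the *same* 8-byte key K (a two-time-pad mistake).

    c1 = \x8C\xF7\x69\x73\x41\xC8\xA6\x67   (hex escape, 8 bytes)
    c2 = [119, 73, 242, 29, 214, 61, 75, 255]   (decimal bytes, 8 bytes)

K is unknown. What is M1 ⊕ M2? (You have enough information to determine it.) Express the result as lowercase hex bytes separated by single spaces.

fb be 9b 6e 97 f5 ed 98

c1 ⊕ c2 = (M1 ⊕ K) ⊕ (M2 ⊕ K) = M1 ⊕ M2 — the shared key cancels under XOR.
8c ^ 77 = fb
f7 ^ 49 = be
69 ^ f2 = 9b
73 ^ 1d = 6e
41 ^ d6 = 97
c8 ^ 3d = f5
a6 ^ 4b = ed
67 ^ ff = 98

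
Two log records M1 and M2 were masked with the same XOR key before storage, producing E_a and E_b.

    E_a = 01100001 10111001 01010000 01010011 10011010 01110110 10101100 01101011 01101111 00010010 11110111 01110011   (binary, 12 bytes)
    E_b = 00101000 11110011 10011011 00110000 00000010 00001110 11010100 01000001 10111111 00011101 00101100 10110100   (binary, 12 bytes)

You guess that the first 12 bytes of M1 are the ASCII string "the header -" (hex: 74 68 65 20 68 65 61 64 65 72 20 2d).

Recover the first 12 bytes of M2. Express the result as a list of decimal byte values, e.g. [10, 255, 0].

[61, 34, 174, 67, 240, 29, 25, 78, 181, 125, 251, 234]

First, E_a ⊕ E_b = (M1 ⊕ K) ⊕ (M2 ⊕ K) = M1 ⊕ M2, so the key drops out. Then M2 = (M1 ⊕ M2) ⊕ M1 over the first 12 bytes.
byte 0: (61 XOR 28) XOR 74 = 49 XOR 74 = 3d
byte 1: (b9 XOR f3) XOR 68 = 4a XOR 68 = 22
byte 2: (50 XOR 9b) XOR 65 = cb XOR 65 = ae
byte 3: (53 XOR 30) XOR 20 = 63 XOR 20 = 43
byte 4: (9a XOR 02) XOR 68 = 98 XOR 68 = f0
byte 5: (76 XOR 0e) XOR 65 = 78 XOR 65 = 1d
byte 6: (ac XOR d4) XOR 61 = 78 XOR 61 = 19
byte 7: (6b XOR 41) XOR 64 = 2a XOR 64 = 4e
byte 8: (6f XOR bf) XOR 65 = d0 XOR 65 = b5
byte 9: (12 XOR 1d) XOR 72 = 0f XOR 72 = 7d
byte 10: (f7 XOR 2c) XOR 20 = db XOR 20 = fb
byte 11: (73 XOR b4) XOR 2d = c7 XOR 2d = ea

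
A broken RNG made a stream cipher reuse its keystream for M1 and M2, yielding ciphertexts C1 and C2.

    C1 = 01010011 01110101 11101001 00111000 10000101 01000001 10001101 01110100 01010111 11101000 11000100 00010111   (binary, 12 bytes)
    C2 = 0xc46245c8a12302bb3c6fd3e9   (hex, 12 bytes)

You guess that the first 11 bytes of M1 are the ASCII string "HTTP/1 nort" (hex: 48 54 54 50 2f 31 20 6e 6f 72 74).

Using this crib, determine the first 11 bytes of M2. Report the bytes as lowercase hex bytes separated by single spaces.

First, C1 ⊕ C2 = (M1 ⊕ K) ⊕ (M2 ⊕ K) = M1 ⊕ M2, so the key drops out. Then M2 = (M1 ⊕ M2) ⊕ M1 over the first 11 bytes.
byte 0: (53 xor c4) xor 48 = 97 xor 48 = df
byte 1: (75 xor 62) xor 54 = 17 xor 54 = 43
byte 2: (e9 xor 45) xor 54 = ac xor 54 = f8
byte 3: (38 xor c8) xor 50 = f0 xor 50 = a0
byte 4: (85 xor a1) xor 2f = 24 xor 2f = 0b
byte 5: (41 xor 23) xor 31 = 62 xor 31 = 53
byte 6: (8d xor 02) xor 20 = 8f xor 20 = af
byte 7: (74 xor bb) xor 6e = cf xor 6e = a1
byte 8: (57 xor 3c) xor 6f = 6b xor 6f = 04
byte 9: (e8 xor 6f) xor 72 = 87 xor 72 = f5
byte 10: (c4 xor d3) xor 74 = 17 xor 74 = 63

df 43 f8 a0 0b 53 af a1 04 f5 63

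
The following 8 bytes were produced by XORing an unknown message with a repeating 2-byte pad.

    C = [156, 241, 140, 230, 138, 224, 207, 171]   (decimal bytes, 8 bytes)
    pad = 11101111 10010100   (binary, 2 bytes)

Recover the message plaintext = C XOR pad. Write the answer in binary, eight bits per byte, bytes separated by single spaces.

01110011 01100101 01100011 01110010 01100101 01110100 00100000 00111111

The 2-byte key repeats, so the effective keystream is ef 94 ef 94 ef 94 ef 94.
byte 0: 10011100 ⊕ 11101111 = 01110011
byte 1: 11110001 ⊕ 10010100 = 01100101
byte 2: 10001100 ⊕ 11101111 = 01100011
byte 3: 11100110 ⊕ 10010100 = 01110010
byte 4: 10001010 ⊕ 11101111 = 01100101
byte 5: 11100000 ⊕ 10010100 = 01110100
byte 6: 11001111 ⊕ 11101111 = 00100000
byte 7: 10101011 ⊕ 10010100 = 00111111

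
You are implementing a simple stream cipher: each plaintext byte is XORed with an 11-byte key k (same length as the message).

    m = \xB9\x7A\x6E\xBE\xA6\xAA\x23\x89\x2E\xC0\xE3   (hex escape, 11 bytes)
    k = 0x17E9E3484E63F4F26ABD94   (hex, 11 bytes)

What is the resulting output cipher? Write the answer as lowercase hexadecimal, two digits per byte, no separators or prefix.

ae938df6e8c9d77b447d77

b9 xor 17 = ae
7a xor e9 = 93
6e xor e3 = 8d
be xor 48 = f6
a6 xor 4e = e8
aa xor 63 = c9
23 xor f4 = d7
89 xor f2 = 7b
2e xor 6a = 44
c0 xor bd = 7d
e3 xor 94 = 77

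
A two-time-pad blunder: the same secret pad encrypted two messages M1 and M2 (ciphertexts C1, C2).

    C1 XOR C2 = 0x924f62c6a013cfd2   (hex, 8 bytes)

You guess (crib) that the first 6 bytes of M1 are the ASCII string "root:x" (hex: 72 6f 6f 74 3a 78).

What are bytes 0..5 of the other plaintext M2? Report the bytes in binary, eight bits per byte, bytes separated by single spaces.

Since C1 ⊕ C2 = M1 ⊕ M2, XORing with the guessed M1 bytes yields the corresponding M2 bytes: M2 = (C1 ⊕ C2) ⊕ M1.
byte 0: 92 XOR 72 = e0
byte 1: 4f XOR 6f = 20
byte 2: 62 XOR 6f = 0d
byte 3: c6 XOR 74 = b2
byte 4: a0 XOR 3a = 9a
byte 5: 13 XOR 78 = 6b

11100000 00100000 00001101 10110010 10011010 01101011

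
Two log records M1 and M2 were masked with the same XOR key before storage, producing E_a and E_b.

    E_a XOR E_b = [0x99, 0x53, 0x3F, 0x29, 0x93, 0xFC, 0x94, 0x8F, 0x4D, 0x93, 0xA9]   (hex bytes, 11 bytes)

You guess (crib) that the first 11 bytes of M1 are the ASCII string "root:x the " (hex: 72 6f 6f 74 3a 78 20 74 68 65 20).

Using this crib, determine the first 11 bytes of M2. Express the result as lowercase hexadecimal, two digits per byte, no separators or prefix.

Since E_a ⊕ E_b = M1 ⊕ M2, XORing with the guessed M1 bytes yields the corresponding M2 bytes: M2 = (E_a ⊕ E_b) ⊕ M1.
99 ^ 72 = eb
53 ^ 6f = 3c
3f ^ 6f = 50
29 ^ 74 = 5d
93 ^ 3a = a9
fc ^ 78 = 84
94 ^ 20 = b4
8f ^ 74 = fb
4d ^ 68 = 25
93 ^ 65 = f6
a9 ^ 20 = 89

eb3c505da984b4fb25f689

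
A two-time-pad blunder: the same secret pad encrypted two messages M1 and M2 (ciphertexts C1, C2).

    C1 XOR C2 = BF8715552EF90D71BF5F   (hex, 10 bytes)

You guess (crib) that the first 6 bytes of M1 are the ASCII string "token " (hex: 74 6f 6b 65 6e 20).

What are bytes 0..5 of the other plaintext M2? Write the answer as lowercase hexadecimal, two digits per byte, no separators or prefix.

Since C1 ⊕ C2 = M1 ⊕ M2, XORing with the guessed M1 bytes yields the corresponding M2 bytes: M2 = (C1 ⊕ C2) ⊕ M1.
byte 0: bf ⊕ 74 = cb
byte 1: 87 ⊕ 6f = e8
byte 2: 15 ⊕ 6b = 7e
byte 3: 55 ⊕ 65 = 30
byte 4: 2e ⊕ 6e = 40
byte 5: f9 ⊕ 20 = d9

cbe87e3040d9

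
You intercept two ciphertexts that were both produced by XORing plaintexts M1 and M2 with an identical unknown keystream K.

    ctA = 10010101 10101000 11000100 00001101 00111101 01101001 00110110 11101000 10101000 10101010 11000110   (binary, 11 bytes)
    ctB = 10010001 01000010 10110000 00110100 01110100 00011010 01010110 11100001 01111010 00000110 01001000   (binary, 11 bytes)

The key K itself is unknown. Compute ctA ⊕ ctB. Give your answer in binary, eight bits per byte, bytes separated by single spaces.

00000100 11101010 01110100 00111001 01001001 01110011 01100000 00001001 11010010 10101100 10001110

ctA ⊕ ctB = (M1 ⊕ K) ⊕ (M2 ⊕ K) = M1 ⊕ M2 — the shared key cancels under XOR.
10010101 ⊕ 10010001 = 00000100
10101000 ⊕ 01000010 = 11101010
11000100 ⊕ 10110000 = 01110100
00001101 ⊕ 00110100 = 00111001
00111101 ⊕ 01110100 = 01001001
01101001 ⊕ 00011010 = 01110011
00110110 ⊕ 01010110 = 01100000
11101000 ⊕ 11100001 = 00001001
10101000 ⊕ 01111010 = 11010010
10101010 ⊕ 00000110 = 10101100
11000110 ⊕ 01001000 = 10001110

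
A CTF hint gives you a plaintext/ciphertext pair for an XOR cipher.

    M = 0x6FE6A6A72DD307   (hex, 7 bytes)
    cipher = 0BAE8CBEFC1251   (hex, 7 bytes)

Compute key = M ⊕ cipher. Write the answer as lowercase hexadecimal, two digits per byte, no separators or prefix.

Since cipher = M ⊕ key, XORing both sides with M gives key = M ⊕ cipher.
6f xor 0b = 64
e6 xor ae = 48
a6 xor 8c = 2a
a7 xor be = 19
2d xor fc = d1
d3 xor 12 = c1
07 xor 51 = 56

64482a19d1c156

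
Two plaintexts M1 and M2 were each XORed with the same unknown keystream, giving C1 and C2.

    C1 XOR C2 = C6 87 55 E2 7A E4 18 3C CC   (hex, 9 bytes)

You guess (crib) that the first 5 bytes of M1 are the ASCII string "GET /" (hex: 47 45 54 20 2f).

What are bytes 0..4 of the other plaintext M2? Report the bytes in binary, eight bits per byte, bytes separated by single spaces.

Since C1 ⊕ C2 = M1 ⊕ M2, XORing with the guessed M1 bytes yields the corresponding M2 bytes: M2 = (C1 ⊕ C2) ⊕ M1.
byte 0: c6 xor 47 = 81
byte 1: 87 xor 45 = c2
byte 2: 55 xor 54 = 01
byte 3: e2 xor 20 = c2
byte 4: 7a xor 2f = 55

10000001 11000010 00000001 11000010 01010101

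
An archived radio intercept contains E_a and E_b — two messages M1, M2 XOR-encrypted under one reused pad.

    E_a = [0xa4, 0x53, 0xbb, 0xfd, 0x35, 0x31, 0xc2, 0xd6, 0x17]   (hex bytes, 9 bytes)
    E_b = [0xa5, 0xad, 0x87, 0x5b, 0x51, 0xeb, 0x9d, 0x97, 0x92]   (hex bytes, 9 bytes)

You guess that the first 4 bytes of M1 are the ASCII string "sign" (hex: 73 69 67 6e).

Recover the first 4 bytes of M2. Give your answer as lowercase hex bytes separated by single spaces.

First, E_a ⊕ E_b = (M1 ⊕ K) ⊕ (M2 ⊕ K) = M1 ⊕ M2, so the key drops out. Then M2 = (M1 ⊕ M2) ⊕ M1 over the first 4 bytes.
byte 0: (a4 XOR a5) XOR 73 = 01 XOR 73 = 72
byte 1: (53 XOR ad) XOR 69 = fe XOR 69 = 97
byte 2: (bb XOR 87) XOR 67 = 3c XOR 67 = 5b
byte 3: (fd XOR 5b) XOR 6e = a6 XOR 6e = c8

72 97 5b c8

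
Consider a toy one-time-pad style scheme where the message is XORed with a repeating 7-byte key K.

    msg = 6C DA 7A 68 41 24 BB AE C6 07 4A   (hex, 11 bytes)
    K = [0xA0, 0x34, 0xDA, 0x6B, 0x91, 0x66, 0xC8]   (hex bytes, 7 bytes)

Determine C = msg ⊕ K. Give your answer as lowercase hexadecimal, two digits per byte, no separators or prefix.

cceea003d042730ef2dd21

The 7-byte key repeats, so the effective keystream is a0 34 da 6b 91 66 c8 a0 34 da 6b.
byte 0: 6c XOR a0 = cc
byte 1: da XOR 34 = ee
byte 2: 7a XOR da = a0
byte 3: 68 XOR 6b = 03
byte 4: 41 XOR 91 = d0
byte 5: 24 XOR 66 = 42
byte 6: bb XOR c8 = 73
byte 7: ae XOR a0 = 0e
byte 8: c6 XOR 34 = f2
byte 9: 07 XOR da = dd
byte 10: 4a XOR 6b = 21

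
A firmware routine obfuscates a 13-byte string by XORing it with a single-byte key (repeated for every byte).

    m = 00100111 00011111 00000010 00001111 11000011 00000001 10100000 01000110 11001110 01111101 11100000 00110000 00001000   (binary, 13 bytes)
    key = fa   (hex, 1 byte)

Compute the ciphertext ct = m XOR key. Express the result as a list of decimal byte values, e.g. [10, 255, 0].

The 1-byte key repeats, so the effective keystream is fa fa fa fa fa fa fa fa fa fa fa fa fa.
byte 0: 27 ⊕ fa = dd
byte 1: 1f ⊕ fa = e5
byte 2: 02 ⊕ fa = f8
byte 3: 0f ⊕ fa = f5
byte 4: c3 ⊕ fa = 39
byte 5: 01 ⊕ fa = fb
byte 6: a0 ⊕ fa = 5a
byte 7: 46 ⊕ fa = bc
byte 8: ce ⊕ fa = 34
byte 9: 7d ⊕ fa = 87
byte 10: e0 ⊕ fa = 1a
byte 11: 30 ⊕ fa = ca
byte 12: 08 ⊕ fa = f2

[221, 229, 248, 245, 57, 251, 90, 188, 52, 135, 26, 202, 242]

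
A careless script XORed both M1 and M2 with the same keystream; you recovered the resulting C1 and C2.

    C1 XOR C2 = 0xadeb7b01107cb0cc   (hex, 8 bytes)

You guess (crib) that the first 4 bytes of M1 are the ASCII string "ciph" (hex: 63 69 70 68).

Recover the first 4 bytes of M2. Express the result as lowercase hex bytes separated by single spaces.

ce 82 0b 69

Since C1 ⊕ C2 = M1 ⊕ M2, XORing with the guessed M1 bytes yields the corresponding M2 bytes: M2 = (C1 ⊕ C2) ⊕ M1.
ad ⊕ 63 = ce
eb ⊕ 69 = 82
7b ⊕ 70 = 0b
01 ⊕ 68 = 69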